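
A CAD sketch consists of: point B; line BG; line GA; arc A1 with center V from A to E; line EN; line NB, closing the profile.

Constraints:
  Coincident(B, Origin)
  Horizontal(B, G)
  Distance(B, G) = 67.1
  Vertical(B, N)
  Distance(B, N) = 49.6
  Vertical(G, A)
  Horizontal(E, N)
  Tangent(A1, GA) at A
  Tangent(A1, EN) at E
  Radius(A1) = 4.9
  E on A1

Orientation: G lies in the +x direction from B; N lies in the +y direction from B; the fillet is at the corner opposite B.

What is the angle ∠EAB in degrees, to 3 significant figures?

78.7°

B is at the origin; BG is horizontal with |BG| = 67.1 and G on the +x side, so G = (67.1, 0.00). B and N share the same x with |BN| = 49.6 and N on the +y side, so N = (0.00, 49.6). The virtual corner opposite B is at (67.1, 49.6). Tangency of A1 to GA means the radius VA is perpendicular to GA and the tangent condition forces VE to be normal to EN, with radius 4.9, so the center V sits 4.9 in from both sides at V = (62.2, 44.7). That places the tangent points at A = (67.1, 44.7) on GA and E = (62.2, 49.6) on EN. Then cos ∠EAB = AE·AB / (|AE||AB|), giving 78.7°.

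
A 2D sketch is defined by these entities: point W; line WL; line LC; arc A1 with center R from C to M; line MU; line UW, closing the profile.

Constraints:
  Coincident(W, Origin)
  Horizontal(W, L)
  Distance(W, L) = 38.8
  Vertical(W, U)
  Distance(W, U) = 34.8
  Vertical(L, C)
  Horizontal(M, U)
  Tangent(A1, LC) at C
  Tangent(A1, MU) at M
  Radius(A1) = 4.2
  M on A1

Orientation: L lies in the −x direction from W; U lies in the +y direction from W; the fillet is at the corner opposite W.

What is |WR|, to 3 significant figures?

46.2

W is at the origin; W and L share the same y with |WL| = 38.8 and L on the −x side, so L = (-38.8, 0.00). WU is vertical with |WU| = 34.8 and U on the +y side, so U = (0.00, 34.8). The virtual corner opposite W is at (-38.8, 34.8). Tangency of A1 to LC means the radius RC is perpendicular to LC and A1 meets MU tangentially, so RM is at right angles to MU, with radius 4.2, so the center R sits 4.2 in from both sides at R = (-34.6, 30.6). Then |WR| = |R − W| = 46.2.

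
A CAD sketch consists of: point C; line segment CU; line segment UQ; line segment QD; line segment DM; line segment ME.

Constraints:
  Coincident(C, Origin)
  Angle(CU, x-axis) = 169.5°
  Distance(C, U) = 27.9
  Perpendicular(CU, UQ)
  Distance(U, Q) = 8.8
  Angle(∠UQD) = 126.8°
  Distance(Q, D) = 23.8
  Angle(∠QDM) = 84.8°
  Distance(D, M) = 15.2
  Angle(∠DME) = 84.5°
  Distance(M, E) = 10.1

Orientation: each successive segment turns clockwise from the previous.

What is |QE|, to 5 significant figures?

18.223

C is at the origin; CU runs at 169.5° with length 27.9, so U = (-27.433, 5.0844). CU ⟂ UQ, so UQ runs at 79.500°; with |UQ| = 8.8, Q = (-25.829, 13.737). ∠UQD = 126.8° gives QD at 26.300° from the x-axis; with |QD| = 23.8, D = (-4.4928, 24.282). ∠QDM = 84.8° gives DM at -68.900° from the x-axis; with |DM| = 15.2, M = (0.97919, 10.101). ∠DME = 84.5° gives ME at -164.40° from the x-axis; with |ME| = 10.1, E = (-8.7488, 7.3851). Then |QE| = |E − Q| = 18.223.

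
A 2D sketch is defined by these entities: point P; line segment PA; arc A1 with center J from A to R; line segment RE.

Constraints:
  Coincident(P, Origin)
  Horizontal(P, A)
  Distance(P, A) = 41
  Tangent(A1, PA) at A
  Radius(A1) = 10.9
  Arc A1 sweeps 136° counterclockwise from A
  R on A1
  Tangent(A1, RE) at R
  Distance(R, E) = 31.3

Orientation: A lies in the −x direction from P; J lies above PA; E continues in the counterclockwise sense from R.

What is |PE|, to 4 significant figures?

69.06

P is at the origin; P and A share the same y with |PA| = 41.0 and A on the −x side, so A = (-41.00, 0.000). Since A1 is tangent to PA there, JA ⟂ PA, so J = A + (0, 10.9) = (-41.00, 10.90). On A1, A sits at bearing -90° from J; a 136° counterclockwise sweep puts R at bearing 46°, so R = J + 10.9·(cos 46°, sin 46°) = (-33.43, 18.74). The tangent condition forces JR to be normal to RE, so RE runs along (−sin 46°, cos 46°); with |RE| = 31.3, E = (-55.94, 40.48). Then |PE| = |E − P| = 69.06.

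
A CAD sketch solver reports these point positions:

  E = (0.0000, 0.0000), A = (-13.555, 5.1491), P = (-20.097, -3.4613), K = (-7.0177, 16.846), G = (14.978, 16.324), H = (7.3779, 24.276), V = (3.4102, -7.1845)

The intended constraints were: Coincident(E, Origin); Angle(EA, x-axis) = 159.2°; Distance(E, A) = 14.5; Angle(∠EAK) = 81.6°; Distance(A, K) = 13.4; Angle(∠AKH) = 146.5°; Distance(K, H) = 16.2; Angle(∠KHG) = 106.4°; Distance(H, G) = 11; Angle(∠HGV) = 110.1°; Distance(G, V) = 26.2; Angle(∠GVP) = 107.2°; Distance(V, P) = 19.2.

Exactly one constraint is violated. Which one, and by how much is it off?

Distance(V, P) = 19.2 — off by 4.60.

E = (0.00, 0.00) ✓; EA at 159.2° ✓; |EA| = 14.50 ✓; ∠EAK = 81.60° ✓; |AK| = 13.40 ✓; ∠AKH = 146.5° ✓; |KH| = 16.20 ✓; ∠KHG = 106.4° ✓; |HG| = 11.00 ✓; ∠HGV = 110.1° ✓; |GV| = 26.20 ✓; ∠GVP = 107.2° ✓; |VP| = 23.80 ✗.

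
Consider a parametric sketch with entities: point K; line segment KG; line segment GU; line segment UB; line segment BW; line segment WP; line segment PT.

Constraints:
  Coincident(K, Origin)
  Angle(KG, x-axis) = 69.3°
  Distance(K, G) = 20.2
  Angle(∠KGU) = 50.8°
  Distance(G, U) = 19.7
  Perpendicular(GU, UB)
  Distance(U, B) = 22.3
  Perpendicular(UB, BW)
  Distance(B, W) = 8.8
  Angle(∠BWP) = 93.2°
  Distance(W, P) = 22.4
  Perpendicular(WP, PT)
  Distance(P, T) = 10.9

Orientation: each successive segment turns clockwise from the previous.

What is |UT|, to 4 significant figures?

1.071

K is at the origin; KG runs at 69.3° with length 20.2, so G = (7.140, 18.90). ∠KGU = 50.8° gives GU at -59.90° from the x-axis; with |GU| = 19.7, U = (17.02, 1.852). GU ⟂ UB, so UB runs at -149.9°; with |UB| = 22.3, B = (-2.273, -9.331). UB ⟂ BW, so BW runs at 120.1°; with |BW| = 8.8, W = (-6.686, -1.718). ∠BWP = 93.2° gives WP at 33.30° from the x-axis; with |WP| = 22.4, P = (12.04, 10.58). WP ⟂ PT, so PT runs at -56.70°; with |PT| = 10.9, T = (18.02, 1.470). Then |UT| = |T − U| = 1.071.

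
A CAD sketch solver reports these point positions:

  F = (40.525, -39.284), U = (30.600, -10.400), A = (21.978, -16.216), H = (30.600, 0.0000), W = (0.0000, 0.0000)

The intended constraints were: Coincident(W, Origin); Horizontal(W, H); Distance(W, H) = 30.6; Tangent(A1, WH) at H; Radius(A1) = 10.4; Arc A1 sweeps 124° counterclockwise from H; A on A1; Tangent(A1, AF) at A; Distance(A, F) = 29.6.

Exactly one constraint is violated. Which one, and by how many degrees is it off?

Tangent(A1, AF) at A — off by 4.80°.

W = (0.00, 0.00) ✓; W.y = 0.00, H.y = 0.00 ✓; |WH| = 30.60 ✓; ∠(UH, HW) = 90.00° ✓; |UH| = 10.40 ✓; bearing(U→A) − bearing(U→H) = 124.0° ✓; |UA| = 10.40 ✓; ∠(UA, AF) = 85.20° ✗; |AF| = 29.60 ✓.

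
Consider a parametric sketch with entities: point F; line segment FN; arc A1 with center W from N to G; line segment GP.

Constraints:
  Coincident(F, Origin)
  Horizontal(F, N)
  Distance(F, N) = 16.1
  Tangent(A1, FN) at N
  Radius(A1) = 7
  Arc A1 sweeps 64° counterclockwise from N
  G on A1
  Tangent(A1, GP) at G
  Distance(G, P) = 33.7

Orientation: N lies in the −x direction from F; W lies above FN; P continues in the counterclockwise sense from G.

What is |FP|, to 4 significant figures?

34.58

F is at the origin; F and N share the same y with |FN| = 16.1 and N on the −x side, so N = (-16.10, 0.000). A1 meets FN tangentially, so WN is at right angles to FN, so W = N + (0, 7) = (-16.10, 7.000). On A1, N sits at bearing -90° from W; a 64° counterclockwise sweep puts G at bearing -26°, so G = W + 7.0·(cos -26°, sin -26°) = (-9.808, 3.931). Since A1 is tangent to GP there, WG ⟂ GP, so GP runs along (−sin -26°, cos -26°); with |GP| = 33.7, P = (4.965, 34.22). Then |FP| = |P − F| = 34.58.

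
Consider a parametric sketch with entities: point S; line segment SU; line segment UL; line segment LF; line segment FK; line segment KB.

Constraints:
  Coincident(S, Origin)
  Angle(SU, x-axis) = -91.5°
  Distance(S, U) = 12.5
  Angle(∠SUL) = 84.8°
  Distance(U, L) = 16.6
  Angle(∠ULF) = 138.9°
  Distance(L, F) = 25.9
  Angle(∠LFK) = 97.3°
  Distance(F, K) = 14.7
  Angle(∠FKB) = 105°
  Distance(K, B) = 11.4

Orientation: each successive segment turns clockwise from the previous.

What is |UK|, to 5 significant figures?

40.444

S is at the origin; SU runs at -91.5° with length 12.5, so U = (-0.32721, -12.496). ∠SUL = 84.8° gives UL at 173.30° from the x-axis; with |UL| = 16.6, L = (-16.814, -10.559). ∠ULF = 138.9° gives LF at 132.20° from the x-axis; with |LF| = 25.9, F = (-34.211, 8.6279). ∠LFK = 97.3° gives FK at 49.500° from the x-axis; with |FK| = 14.7, K = (-24.665, 19.806). Then |UK| = |K − U| = 40.444.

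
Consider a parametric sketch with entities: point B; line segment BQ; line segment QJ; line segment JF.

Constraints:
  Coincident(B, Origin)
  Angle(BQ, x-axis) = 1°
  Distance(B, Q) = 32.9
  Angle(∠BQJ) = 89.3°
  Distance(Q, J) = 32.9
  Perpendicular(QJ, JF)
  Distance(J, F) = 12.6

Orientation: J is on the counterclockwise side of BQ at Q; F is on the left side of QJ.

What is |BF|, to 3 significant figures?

38.3

B is at the origin; BQ runs at 1.0° with length 32.9, so Q = 32.9·(cos 1.0°, sin 1.0°) = (32.9, 0.574). ∠BQJ = 89.3°, so QJ runs at 1.0° + (180° − 89.3°) = 91.7° from the x-axis; with |QJ| = 32.9, J = Q + 32.9·(cos 91.7°, sin 91.7°) = (31.9, 33.5). QJ is perpendicular to JF; with |JF| = 12.6 on the left of QJ, F = J + 12.6·(-1.00, -0.0297) = (19.3, 33.1). Then |BF| = |F − B| = 38.3.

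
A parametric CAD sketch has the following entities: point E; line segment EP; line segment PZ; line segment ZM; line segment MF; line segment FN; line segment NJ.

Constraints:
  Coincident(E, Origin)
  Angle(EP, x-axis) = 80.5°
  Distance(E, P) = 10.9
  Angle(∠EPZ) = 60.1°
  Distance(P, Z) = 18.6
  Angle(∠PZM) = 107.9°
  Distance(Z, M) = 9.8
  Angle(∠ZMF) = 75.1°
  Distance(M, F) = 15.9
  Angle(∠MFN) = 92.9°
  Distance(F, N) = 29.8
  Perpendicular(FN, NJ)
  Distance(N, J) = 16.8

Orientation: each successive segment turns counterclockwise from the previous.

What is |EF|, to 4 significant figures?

0.7696

∠PZM = 107.9° gives ZM at -87.50° from the x-axis; with |ZM| = 9.8, M = (-15.21, -5.524). ∠ZMF = 75.1° gives MF at 17.40° from the x-axis; with |MF| = 15.9, F = (-0.03453, -0.7689). Then |EF| = |F − E| = 0.7696.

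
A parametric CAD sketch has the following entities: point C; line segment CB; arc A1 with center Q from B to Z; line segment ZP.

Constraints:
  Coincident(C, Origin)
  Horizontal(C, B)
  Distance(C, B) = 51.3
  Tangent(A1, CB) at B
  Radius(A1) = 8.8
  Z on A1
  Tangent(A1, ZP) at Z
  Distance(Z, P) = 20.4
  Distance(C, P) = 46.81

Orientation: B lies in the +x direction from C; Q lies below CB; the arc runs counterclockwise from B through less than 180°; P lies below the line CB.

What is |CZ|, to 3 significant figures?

43.3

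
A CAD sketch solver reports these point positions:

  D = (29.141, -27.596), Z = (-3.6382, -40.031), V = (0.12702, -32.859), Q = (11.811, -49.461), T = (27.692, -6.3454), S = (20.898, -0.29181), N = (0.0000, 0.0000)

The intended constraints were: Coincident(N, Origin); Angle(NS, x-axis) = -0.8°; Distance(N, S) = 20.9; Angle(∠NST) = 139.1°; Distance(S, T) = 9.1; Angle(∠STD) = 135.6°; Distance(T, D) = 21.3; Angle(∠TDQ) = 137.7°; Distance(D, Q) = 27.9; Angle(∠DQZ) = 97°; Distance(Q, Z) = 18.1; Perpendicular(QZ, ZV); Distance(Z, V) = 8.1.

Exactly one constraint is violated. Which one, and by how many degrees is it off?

Perpendicular(QZ, ZV) — off by 3.70°.

N = (0.00, 0.00) ✓; NS at -0.8000° ✓; |NS| = 20.90 ✓; ∠NST = 139.1° ✓; |ST| = 9.100 ✓; ∠STD = 135.6° ✓; |TD| = 21.30 ✓; ∠TDQ = 137.7° ✓; |DQ| = 27.90 ✓; ∠DQZ = 97.00° ✓; |QZ| = 18.10 ✓; ∠(QZ, ZV) = 86.30° ✗; |ZV| = 8.100 ✓.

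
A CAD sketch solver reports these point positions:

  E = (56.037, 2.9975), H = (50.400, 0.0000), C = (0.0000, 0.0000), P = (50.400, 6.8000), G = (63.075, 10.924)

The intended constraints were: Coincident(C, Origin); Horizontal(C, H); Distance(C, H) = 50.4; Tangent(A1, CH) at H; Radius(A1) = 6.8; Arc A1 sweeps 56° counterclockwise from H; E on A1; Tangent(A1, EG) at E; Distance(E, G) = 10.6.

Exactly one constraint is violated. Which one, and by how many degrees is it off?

Tangent(A1, EG) at E — off by 7.60°.

C = (0.00, 0.00) ✓; C.y = 0.00, H.y = 0.00 ✓; |CH| = 50.40 ✓; ∠(PH, HC) = 90.00° ✓; |PH| = 6.800 ✓; bearing(P→E) − bearing(P→H) = 56.00° ✓; |PE| = 6.800 ✓; ∠(PE, EG) = 97.60° ✗; |EG| = 10.60 ✓.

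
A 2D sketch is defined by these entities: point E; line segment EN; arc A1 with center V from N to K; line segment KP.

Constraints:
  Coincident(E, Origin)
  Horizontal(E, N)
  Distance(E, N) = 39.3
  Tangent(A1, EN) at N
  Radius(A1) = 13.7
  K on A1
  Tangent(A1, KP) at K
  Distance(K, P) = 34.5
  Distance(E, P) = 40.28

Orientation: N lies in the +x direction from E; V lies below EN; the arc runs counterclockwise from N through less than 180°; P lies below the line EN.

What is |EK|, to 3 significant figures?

28.1

Checks: |VK| = 13.70 ✓; ∠(VK, KP) = 90.00° ✓; |KP| = 34.50 ✓; |EP| = 40.28 ✓.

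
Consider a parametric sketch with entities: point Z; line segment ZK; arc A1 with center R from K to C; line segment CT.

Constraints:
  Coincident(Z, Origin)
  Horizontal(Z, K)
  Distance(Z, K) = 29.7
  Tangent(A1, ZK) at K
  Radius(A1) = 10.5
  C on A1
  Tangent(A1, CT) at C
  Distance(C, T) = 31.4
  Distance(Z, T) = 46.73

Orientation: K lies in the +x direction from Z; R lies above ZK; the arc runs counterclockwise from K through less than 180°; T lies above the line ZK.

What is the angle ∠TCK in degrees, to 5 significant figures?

117.33°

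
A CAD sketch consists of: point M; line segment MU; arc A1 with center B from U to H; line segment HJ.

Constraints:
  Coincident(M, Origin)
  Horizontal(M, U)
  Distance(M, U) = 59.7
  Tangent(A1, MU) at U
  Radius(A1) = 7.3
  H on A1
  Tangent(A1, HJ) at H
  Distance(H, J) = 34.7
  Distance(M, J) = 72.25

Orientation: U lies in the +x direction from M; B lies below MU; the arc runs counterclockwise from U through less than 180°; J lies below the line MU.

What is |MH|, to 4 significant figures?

53.19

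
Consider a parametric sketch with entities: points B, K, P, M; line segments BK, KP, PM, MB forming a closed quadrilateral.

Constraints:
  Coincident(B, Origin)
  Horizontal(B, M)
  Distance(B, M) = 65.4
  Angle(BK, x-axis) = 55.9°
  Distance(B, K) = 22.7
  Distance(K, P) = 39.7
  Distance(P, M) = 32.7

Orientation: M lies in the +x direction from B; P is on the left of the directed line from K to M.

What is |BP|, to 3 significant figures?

58.8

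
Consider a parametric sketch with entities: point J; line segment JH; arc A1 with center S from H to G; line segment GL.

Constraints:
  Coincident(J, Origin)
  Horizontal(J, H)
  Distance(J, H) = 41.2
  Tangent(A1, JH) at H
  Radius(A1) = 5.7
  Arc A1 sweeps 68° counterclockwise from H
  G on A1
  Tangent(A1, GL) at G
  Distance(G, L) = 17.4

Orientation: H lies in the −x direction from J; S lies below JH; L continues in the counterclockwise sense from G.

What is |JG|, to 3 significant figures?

46.6

A1 meets JH tangentially, so SH is at right angles to JH, so S = H + (0, -5.7) = (-41.2, -5.70). On A1, H sits at bearing 90° from S; a 68° counterclockwise sweep puts G at bearing 158°, so G = S + 5.7·(cos 158°, sin 158°) = (-46.5, -3.56). Then |JG| = |G − J| = 46.6.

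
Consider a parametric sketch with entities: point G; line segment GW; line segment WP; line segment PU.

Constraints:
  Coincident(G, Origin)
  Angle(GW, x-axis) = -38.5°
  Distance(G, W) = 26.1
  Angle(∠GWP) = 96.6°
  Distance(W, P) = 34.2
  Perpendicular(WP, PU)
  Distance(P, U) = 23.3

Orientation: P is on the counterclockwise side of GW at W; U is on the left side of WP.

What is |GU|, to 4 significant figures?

37.29

∠GWP = 96.6°, so WP runs at -38.5° + (180° − 96.6°) = 44.90° from the x-axis; with |WP| = 34.2, P = W + 34.2·(cos 44.90°, sin 44.90°) = (44.65, 7.893). WP ⟂ PU; with |PU| = 23.3 on the left of WP, U = P + 23.3·(-0.7059, 0.7083) = (28.20, 24.40). Then |GU| = |U − G| = 37.29.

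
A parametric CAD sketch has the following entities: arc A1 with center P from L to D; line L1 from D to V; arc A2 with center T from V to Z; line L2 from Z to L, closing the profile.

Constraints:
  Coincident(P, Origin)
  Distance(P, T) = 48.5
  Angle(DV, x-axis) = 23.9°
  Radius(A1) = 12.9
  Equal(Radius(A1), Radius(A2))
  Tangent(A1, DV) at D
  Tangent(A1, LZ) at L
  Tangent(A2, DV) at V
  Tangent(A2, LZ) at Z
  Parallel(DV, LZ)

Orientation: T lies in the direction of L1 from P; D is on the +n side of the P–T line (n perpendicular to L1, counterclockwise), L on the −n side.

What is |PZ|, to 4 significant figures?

50.19

Tangency of A1 to both parallel lines with radius 12.9 puts D and L at P ± 12.9·n: D = (-5.226, 11.79), L = (5.226, -11.79). Equal radii place V and Z the same way about T: V = T + 12.9·n = (39.11, 31.44), Z = T − 12.9·n = (49.57, 7.855). Then |PZ| = |Z − P| = 50.19.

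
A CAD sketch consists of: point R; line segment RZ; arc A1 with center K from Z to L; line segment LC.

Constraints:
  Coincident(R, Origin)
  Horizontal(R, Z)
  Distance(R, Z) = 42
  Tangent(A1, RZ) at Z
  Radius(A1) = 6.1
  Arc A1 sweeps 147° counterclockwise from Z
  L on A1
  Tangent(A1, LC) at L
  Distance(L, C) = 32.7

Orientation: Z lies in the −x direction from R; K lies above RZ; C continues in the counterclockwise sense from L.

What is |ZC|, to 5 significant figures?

37.728

R is at the origin; RZ is horizontal with |RZ| = 42.0 and Z on the −x side, so Z = (-42.000, 0.0000). Tangency of A1 to RZ means the radius KZ is perpendicular to RZ, so K = Z + (0, 6.1) = (-42.000, 6.1000). On A1, Z sits at bearing -90° from K; a 147° counterclockwise sweep puts L at bearing 57°, so L = K + 6.1·(cos 57°, sin 57°) = (-38.678, 11.216). A1 meets LC tangentially, so KL is at right angles to LC, so LC runs along (−sin 57°, cos 57°); with |LC| = 32.7, C = (-66.102, 29.026). Then |ZC| = |C − Z| = 37.728.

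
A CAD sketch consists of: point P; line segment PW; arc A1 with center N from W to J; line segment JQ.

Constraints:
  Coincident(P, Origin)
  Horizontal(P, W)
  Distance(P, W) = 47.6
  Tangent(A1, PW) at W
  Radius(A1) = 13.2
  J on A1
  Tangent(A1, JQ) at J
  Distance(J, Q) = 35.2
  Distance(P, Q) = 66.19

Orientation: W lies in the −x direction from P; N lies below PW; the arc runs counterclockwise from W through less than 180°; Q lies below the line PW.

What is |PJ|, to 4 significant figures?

62.35

Checks: |NJ| = 13.20 ✓; ∠(NJ, JQ) = 90.00° ✓; |JQ| = 35.20 ✓; |PQ| = 66.19 ✓.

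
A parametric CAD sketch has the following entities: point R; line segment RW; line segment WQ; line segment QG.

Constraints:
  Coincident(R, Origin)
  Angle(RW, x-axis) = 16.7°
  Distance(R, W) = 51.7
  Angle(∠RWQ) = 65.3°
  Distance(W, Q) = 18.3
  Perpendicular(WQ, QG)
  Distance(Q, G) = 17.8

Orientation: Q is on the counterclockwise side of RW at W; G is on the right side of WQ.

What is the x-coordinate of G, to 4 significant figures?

50.77

R is at the origin; RW runs at 16.7° with length 51.7, so W = 51.7·(cos 16.7°, sin 16.7°) = (49.52, 14.86). ∠RWQ = 65.3°, so WQ runs at 16.7° + (180° − 65.3°) = 131.4° from the x-axis; with |WQ| = 18.3, Q = W + 18.3·(cos 131.4°, sin 131.4°) = (37.42, 28.58). WQ is perpendicular to QG; with |QG| = 17.8 on the right of WQ, G = Q + 17.8·(0.7501, 0.6613) = (50.77, 40.35). So G.x = 50.77.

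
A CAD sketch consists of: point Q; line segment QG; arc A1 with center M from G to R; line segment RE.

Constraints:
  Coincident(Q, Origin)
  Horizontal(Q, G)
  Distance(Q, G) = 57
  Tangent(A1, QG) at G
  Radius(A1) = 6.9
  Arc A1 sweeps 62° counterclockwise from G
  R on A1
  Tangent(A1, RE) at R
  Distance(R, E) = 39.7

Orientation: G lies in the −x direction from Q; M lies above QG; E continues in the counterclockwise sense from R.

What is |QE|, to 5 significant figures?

50.399

On A1, G sits at bearing -90° from M; a 62° counterclockwise sweep puts R at bearing -28°, so R = M + 6.9·(cos -28°, sin -28°) = (-50.908, 3.6606). A1 meets RE tangentially, so MR is at right angles to RE, so RE runs along (−sin -28°, cos -28°); with |RE| = 39.7, E = (-32.270, 38.714). Then |QE| = |E − Q| = 50.399.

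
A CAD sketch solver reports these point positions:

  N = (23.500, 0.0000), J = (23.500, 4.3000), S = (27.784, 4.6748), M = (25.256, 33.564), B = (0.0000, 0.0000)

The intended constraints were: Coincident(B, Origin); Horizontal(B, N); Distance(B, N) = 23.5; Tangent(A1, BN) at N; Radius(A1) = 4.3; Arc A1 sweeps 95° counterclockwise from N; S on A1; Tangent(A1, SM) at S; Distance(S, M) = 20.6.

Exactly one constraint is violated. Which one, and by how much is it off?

Distance(S, M) = 20.6 — off by 8.40.

B = (0.00, 0.00) ✓; B.y = 0.00, N.y = 0.00 ✓; |BN| = 23.50 ✓; ∠(JN, NB) = 90.00° ✓; |JN| = 4.300 ✓; bearing(J→S) − bearing(J→N) = 95.00° ✓; |JS| = 4.300 ✓; ∠(JS, SM) = 90.00° ✓; |SM| = 29.00 ✗.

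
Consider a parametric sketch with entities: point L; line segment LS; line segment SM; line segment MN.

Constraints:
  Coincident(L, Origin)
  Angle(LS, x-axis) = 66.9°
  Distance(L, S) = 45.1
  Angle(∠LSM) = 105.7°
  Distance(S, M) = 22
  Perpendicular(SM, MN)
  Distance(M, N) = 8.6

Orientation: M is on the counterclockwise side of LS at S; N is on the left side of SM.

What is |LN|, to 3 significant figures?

48.8

∠LSM = 105.7°, so SM runs at 66.9° + (180° − 105.7°) = 141° from the x-axis; with |SM| = 22.0, M = S + 22.0·(cos 141°, sin 141°) = (0.549, 55.3). SM is perpendicular to MN; with |MN| = 8.6 on the left of SM, N = M + 8.6·(-0.627, -0.779) = (-4.84, 48.6). Then |LN| = |N − L| = 48.8.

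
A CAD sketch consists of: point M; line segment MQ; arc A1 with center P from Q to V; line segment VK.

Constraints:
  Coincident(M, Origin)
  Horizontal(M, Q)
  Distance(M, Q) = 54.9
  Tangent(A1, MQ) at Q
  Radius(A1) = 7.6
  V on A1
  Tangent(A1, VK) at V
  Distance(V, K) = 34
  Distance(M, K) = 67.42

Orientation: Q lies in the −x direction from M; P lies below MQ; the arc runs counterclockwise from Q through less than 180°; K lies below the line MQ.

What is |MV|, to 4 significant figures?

62.95

M is at the origin; MQ is horizontal with |MQ| = 54.9 and Q on the −x side, so Q = (-54.90, 0.000). Tangency of A1 to MQ means the radius PQ is perpendicular to MQ, so P = Q + (0, -7.6) = (-54.90, -7.600). Since PV ⟂ VK (tangency), |PK| = √(7.6² + 34.0²) = 34.84 regardless of where V sits on A1. So K lies on both circle(M, 67.42) and circle(P, 34.84); the below-MQ intersection is K = (-52.46, -42.35). V is the foot of the tangent from K: V = (-62.18, -9.774).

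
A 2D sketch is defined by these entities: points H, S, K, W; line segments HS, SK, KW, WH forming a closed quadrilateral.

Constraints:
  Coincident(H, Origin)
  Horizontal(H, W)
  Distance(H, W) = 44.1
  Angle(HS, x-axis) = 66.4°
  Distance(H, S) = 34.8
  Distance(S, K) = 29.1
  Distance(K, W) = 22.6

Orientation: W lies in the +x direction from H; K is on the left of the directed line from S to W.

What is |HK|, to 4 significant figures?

47.14

Checks: |SK| = 29.10 ✓; |KW| = 22.60 ✓.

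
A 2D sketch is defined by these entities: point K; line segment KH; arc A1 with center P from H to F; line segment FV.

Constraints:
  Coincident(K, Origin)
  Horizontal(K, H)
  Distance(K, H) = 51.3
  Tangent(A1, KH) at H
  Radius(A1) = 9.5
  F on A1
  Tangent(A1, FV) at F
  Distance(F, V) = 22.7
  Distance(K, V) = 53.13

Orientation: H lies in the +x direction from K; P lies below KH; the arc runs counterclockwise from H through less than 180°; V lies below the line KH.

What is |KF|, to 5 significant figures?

42.900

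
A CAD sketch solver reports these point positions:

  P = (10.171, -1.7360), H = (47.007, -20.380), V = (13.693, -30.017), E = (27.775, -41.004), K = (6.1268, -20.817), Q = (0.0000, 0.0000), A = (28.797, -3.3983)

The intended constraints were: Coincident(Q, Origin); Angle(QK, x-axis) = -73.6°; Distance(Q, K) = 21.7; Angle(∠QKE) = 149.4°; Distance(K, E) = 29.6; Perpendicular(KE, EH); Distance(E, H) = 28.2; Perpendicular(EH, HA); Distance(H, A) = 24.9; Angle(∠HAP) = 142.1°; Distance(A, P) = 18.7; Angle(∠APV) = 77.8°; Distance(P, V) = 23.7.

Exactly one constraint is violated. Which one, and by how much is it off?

Distance(P, V) = 23.7 — off by 4.80.

Q = (0.00, 0.00) ✓; QK at -73.60° ✓; |QK| = 21.70 ✓; ∠QKE = 149.4° ✓; |KE| = 29.60 ✓; ∠(KE, EH) = 90.00° ✓; |EH| = 28.20 ✓; ∠(EH, HA) = 90.00° ✓; |HA| = 24.90 ✓; ∠HAP = 142.1° ✓; |AP| = 18.70 ✓; ∠APV = 77.80° ✓; |PV| = 28.50 ✗.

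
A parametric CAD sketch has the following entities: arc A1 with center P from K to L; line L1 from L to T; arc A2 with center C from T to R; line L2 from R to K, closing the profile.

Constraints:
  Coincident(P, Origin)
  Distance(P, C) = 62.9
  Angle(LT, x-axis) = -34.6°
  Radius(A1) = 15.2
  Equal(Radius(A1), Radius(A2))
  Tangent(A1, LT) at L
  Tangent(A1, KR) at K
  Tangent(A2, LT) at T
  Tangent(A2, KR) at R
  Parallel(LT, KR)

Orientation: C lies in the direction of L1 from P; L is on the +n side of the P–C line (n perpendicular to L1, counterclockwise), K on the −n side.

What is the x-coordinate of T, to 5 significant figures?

60.407

The slot axis is L1's direction at -34.6°, so u = (cos -34.6°, sin -34.6°) = (0.82314, -0.56784) and n = (−sin -34.6°, cos -34.6°) = (0.56784, 0.82314). P is at the origin and C lies 62.9 along u from P, so C = 62.9·u = (51.775, -35.717). Tangency of A1 to both parallel lines with radius 15.2 puts L and K at P ± 15.2·n: L = (8.6312, 12.512), K = (-8.6312, -12.512). Equal radii place T and R the same way about C: T = C + 15.2·n = (60.407, -23.206), R = C − 15.2·n = (43.144, -48.229). So T.x = 60.407.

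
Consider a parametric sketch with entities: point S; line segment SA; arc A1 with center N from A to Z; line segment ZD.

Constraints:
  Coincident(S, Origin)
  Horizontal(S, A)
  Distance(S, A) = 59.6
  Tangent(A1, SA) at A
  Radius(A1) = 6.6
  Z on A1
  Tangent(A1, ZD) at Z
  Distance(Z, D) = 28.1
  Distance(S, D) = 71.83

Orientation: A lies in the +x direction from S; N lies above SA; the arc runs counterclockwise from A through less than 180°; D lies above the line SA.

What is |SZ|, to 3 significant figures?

66.6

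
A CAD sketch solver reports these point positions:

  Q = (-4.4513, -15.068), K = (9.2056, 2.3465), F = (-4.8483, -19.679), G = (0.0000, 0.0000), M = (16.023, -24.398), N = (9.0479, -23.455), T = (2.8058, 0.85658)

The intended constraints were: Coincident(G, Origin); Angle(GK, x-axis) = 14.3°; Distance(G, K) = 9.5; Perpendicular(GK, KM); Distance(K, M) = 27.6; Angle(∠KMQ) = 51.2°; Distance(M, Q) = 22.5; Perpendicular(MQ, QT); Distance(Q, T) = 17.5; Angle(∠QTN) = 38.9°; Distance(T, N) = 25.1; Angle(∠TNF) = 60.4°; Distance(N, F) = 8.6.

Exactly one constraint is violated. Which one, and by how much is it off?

Distance(N, F) = 8.6 — off by 5.80.

G = (0.00, 0.00) ✓; GK at 14.30° ✓; |GK| = 9.500 ✓; ∠(GK, KM) = 90.00° ✓; |KM| = 27.60 ✓; ∠KMQ = 51.20° ✓; |MQ| = 22.50 ✓; ∠(MQ, QT) = 90.00° ✓; |QT| = 17.50 ✓; ∠QTN = 38.90° ✓; |TN| = 25.10 ✓; ∠TNF = 60.40° ✓; |NF| = 14.40 ✗.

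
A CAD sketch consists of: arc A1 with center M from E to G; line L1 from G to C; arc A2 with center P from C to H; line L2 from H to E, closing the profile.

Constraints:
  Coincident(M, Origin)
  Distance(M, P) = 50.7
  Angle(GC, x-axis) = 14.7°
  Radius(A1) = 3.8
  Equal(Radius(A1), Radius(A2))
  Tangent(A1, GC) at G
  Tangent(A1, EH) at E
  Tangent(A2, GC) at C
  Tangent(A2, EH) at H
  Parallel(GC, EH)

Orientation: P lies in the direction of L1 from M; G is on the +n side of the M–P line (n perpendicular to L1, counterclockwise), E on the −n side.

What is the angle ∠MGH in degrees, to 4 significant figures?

81.47°

The slot axis is L1's direction at 14.7°, so u = (cos 14.7°, sin 14.7°) = (0.9673, 0.2538) and n = (−sin 14.7°, cos 14.7°) = (-0.2538, 0.9673). M is at the origin and P lies 50.7 along u from M, so P = 50.7·u = (49.04, 12.87). Tangency of A1 to both parallel lines with radius 3.8 puts G and E at M ± 3.8·n: G = (-0.9643, 3.676), E = (0.9643, -3.676). Equal radii place C and H the same way about P: C = P + 3.8·n = (48.08, 16.54), H = P − 3.8·n = (50.00, 9.190). Then cos ∠MGH = GM·GH / (|GM||GH|), giving 81.47°.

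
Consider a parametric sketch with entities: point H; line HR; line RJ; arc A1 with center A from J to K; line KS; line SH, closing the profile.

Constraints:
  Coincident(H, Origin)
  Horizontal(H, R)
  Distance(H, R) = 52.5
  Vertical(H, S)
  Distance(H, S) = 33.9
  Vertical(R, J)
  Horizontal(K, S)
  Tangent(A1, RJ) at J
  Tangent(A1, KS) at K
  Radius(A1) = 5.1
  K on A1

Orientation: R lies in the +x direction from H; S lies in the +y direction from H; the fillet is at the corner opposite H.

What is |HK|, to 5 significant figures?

58.275

H is at the origin; H and R share the same y with |HR| = 52.5 and R on the +x side, so R = (52.500, 0.0000). HS is vertical with |HS| = 33.9 and S on the +y side, so S = (0.0000, 33.900). The virtual corner opposite H is at (52.500, 33.900). A1 meets RJ tangentially, so AJ is at right angles to RJ and A1 meets KS tangentially, so AK is at right angles to KS, with radius 5.1, so the center A sits 5.1 in from both sides at A = (47.400, 28.800). That places the tangent points at J = (52.500, 28.800) on RJ and K = (47.400, 33.900) on KS. Then |HK| = |K − H| = 58.275.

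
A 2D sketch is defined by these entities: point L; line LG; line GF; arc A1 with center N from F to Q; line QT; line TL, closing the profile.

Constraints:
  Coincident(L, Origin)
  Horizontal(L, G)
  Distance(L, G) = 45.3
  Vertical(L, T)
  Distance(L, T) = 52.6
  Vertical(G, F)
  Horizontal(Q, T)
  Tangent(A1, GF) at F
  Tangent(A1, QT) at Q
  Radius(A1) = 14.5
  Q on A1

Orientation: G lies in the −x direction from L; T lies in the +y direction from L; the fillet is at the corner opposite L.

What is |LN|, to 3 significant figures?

49.0

LT is vertical with |LT| = 52.6 and T on the +y side, so T = (0.00, 52.6). The virtual corner opposite L is at (-45.3, 52.6). A1 meets GF tangentially, so NF is at right angles to GF and the tangent condition forces NQ to be normal to QT, with radius 14.5, so the center N sits 14.5 in from both sides at N = (-30.8, 38.1). Then |LN| = |N − L| = 49.0.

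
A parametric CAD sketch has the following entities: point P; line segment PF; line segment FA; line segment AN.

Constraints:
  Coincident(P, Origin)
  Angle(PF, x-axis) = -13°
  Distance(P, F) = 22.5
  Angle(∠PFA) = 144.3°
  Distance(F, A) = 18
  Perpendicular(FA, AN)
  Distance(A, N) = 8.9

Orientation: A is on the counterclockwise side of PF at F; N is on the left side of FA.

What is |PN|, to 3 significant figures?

36.5

P is at the origin; PF runs at -13.0° with length 22.5, so F = 22.5·(cos -13.0°, sin -13.0°) = (21.9, -5.06). ∠PFA = 144.3°, so FA runs at -13.0° + (180° − 144.3°) = 22.7° from the x-axis; with |FA| = 18.0, A = F + 18.0·(cos 22.7°, sin 22.7°) = (38.5, 1.88). The perpendicularity gives AN at right angles to FA; with |AN| = 8.9 on the left of FA, N = A + 8.9·(-0.386, 0.923) = (35.1, 10.1). Then |PN| = |N − P| = 36.5.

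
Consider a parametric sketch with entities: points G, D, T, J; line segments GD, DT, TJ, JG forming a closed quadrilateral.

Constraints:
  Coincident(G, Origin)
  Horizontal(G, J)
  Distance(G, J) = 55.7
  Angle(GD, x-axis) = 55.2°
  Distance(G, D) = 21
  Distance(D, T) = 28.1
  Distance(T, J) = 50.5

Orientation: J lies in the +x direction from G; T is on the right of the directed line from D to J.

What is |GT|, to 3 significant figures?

12.0

Checks: |DT| = 28.10 ✓; |TJ| = 50.50 ✓.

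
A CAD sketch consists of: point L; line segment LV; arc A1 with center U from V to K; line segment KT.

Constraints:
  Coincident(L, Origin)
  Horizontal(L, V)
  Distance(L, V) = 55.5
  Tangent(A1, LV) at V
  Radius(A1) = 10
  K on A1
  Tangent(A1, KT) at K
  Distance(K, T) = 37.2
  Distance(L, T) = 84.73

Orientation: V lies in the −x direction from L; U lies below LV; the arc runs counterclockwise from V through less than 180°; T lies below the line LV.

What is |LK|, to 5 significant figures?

65.863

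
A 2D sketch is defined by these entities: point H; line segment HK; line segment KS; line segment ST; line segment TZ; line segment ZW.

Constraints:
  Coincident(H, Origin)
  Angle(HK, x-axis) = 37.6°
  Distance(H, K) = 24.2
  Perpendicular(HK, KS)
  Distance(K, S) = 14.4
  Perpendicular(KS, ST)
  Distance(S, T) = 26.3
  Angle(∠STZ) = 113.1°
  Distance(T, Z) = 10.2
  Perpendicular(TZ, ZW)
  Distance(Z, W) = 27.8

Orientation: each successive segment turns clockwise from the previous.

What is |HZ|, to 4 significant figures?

7.900

The perpendicularity gives ST at right angles to KS, so ST runs at -142.4°; with |ST| = 26.3, T = (7.122, -12.69). ∠STZ = 113.1° gives TZ at 150.7° from the x-axis; with |TZ| = 10.2, Z = (-1.773, -7.699). Then |HZ| = |Z − H| = 7.900.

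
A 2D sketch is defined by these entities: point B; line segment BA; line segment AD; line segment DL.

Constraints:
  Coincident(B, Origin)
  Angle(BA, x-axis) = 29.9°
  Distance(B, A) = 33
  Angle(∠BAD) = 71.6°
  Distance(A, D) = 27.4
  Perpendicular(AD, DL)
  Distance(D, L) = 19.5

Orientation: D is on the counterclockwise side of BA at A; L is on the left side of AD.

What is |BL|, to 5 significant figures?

20.688

∠BAD = 71.6°, so AD runs at 29.9° + (180° − 71.6°) = 138.30° from the x-axis; with |AD| = 27.4, D = A + 27.4·(cos 138.30°, sin 138.30°) = (8.1497, 34.677). The perpendicularity gives DL at right angles to AD; with |DL| = 19.5 on the left of AD, L = D + 19.5·(-0.66523, -0.74664) = (-4.8223, 20.118). Then |BL| = |L − B| = 20.688.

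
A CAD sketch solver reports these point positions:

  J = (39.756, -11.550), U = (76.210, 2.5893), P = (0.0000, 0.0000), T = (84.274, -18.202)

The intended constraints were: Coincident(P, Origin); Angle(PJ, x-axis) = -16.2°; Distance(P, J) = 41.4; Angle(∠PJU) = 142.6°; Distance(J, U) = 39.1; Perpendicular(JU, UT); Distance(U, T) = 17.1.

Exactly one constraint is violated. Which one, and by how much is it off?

Distance(U, T) = 17.1 — off by 5.20.

P = (0.00, 0.00) ✓; PJ at -16.20° ✓; |PJ| = 41.40 ✓; ∠PJU = 142.6° ✓; |JU| = 39.10 ✓; ∠(JU, UT) = 90.00° ✓; |UT| = 22.30 ✗.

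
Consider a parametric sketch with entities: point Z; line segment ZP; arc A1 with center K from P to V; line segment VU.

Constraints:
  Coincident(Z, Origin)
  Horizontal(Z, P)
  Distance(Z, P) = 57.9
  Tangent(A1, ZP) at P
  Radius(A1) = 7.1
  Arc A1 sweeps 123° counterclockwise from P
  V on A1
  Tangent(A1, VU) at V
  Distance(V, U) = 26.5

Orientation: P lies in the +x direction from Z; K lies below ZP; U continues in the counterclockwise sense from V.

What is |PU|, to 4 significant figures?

34.26

On A1, P sits at bearing 90° from K; a 123° counterclockwise sweep puts V at bearing 213°, so V = K + 7.1·(cos 213°, sin 213°) = (51.95, -10.97). Since A1 is tangent to VU there, KV ⟂ VU, so VU runs along (−sin 213°, cos 213°); with |VU| = 26.5, U = (66.38, -33.19). Then |PU| = |U − P| = 34.26.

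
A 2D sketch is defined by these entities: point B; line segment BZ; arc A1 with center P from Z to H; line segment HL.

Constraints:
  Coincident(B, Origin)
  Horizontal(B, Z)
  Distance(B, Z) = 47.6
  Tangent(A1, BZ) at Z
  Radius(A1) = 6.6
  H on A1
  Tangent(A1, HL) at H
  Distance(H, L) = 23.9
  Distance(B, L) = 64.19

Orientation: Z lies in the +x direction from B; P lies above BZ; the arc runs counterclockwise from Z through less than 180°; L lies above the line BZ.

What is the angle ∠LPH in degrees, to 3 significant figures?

74.6°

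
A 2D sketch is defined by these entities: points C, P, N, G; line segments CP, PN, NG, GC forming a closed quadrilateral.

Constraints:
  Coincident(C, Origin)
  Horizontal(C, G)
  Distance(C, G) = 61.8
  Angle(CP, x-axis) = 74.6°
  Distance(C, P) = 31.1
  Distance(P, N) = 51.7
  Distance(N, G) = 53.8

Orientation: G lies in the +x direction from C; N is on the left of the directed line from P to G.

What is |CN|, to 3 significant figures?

76.2

Checks: |PN| = 51.70 ✓; |NG| = 53.80 ✓.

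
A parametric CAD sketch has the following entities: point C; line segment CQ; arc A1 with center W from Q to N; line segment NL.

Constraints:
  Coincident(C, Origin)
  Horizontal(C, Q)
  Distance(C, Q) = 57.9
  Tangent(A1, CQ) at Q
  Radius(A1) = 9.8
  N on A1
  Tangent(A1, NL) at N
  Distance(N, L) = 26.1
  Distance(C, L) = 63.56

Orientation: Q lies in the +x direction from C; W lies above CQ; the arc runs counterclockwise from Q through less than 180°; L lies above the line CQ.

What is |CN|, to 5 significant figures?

67.804

Checks: |WN| = 9.800 ✓; ∠(WN, NL) = 90.00° ✓; |NL| = 26.10 ✓; |CL| = 63.56 ✓.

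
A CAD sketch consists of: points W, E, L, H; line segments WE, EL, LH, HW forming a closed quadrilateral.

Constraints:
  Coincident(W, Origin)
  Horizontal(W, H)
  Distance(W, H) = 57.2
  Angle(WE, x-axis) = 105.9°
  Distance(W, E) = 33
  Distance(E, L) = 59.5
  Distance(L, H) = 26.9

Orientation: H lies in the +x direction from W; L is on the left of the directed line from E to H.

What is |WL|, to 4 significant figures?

56.50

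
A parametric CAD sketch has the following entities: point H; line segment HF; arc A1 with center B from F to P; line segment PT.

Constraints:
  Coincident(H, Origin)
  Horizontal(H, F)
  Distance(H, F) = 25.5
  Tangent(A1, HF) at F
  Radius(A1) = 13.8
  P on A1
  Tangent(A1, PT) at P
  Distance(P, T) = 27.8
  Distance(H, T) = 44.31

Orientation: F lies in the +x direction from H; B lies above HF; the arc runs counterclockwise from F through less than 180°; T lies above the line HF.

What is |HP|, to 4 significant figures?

42.15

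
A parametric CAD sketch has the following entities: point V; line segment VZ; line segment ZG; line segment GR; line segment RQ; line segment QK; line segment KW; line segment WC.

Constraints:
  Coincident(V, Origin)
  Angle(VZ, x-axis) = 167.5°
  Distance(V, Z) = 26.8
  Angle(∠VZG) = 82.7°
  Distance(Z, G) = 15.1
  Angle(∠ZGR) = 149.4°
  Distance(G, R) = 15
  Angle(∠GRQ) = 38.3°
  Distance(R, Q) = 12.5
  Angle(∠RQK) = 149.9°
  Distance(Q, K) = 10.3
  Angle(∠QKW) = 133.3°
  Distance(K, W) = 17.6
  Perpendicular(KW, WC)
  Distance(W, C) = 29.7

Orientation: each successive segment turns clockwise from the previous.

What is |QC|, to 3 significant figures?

33.2

V is at the origin; VZ runs at 167.5° with length 26.8, so Z = (-26.2, 5.80). ∠VZG = 82.7° gives ZG at 70.2° from the x-axis; with |ZG| = 15.1, G = (-21.0, 20.0). ∠ZGR = 149.4° gives GR at 39.6° from the x-axis; with |GR| = 15.0, R = (-9.49, 29.6). ∠GRQ = 38.3° gives RQ at -102° from the x-axis; with |RQ| = 12.5, Q = (-12.1, 17.3). ∠RQK = 149.9° gives QK at -132° from the x-axis; with |QK| = 10.3, K = (-19.0, 9.72). ∠QKW = 133.3° gives KW at -179° from the x-axis; with |KW| = 17.6, W = (-36.6, 9.38). The perpendicularity gives WC at right angles to KW, so WC runs at 91.1°; with |WC| = 29.7, C = (-37.2, 39.1). Then |QC| = |C − Q| = 33.2.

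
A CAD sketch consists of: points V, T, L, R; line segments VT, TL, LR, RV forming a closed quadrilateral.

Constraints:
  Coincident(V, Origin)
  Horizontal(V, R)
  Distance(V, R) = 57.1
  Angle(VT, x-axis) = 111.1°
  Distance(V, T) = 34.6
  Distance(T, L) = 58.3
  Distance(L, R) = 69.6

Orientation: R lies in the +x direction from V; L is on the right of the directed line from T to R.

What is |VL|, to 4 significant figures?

26.89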